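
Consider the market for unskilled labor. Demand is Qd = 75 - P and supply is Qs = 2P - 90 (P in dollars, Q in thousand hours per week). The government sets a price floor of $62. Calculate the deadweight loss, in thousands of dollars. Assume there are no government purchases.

In a free market, 75 - P = 2P - 90 gives the equilibrium P* = 55, Q* = 20.
The floor of 62 is above the equilibrium price 55, so it binds.
At P = 62: Qd = 75 - 62 = 13 and Qs = 2·62 - 90 = 34.
Quantity traded falls to 13. At Q = 13 the demand price is 75 - 13 = 62 and the supply price is (90 + 13)/2 = 51.5.
Deadweight loss = ½ · (62 - 51.5) · (20 - 13) = ½ · 10.5 · 7 = 36.75.

36.75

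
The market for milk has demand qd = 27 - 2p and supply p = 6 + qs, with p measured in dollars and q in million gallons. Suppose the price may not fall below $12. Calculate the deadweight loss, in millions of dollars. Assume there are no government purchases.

3

Rearranging supply gives qs = p - 6. Without the control the market clears where 27 - 2p = p - 6, i.e. p* = 11 and q* = 5.
The floor of 12 is above the equilibrium price 11, so it binds.
At p = 12: qd = 27 - 2·12 = 3 and qs = 12 - 6 = 6.
Quantity traded falls to 3. At q = 3 the demand price is (27 - 3)/2 = 12 and the supply price is 6 + 3 = 9.
Deadweight loss = ½ · (12 - 9) · (5 - 3) = ½ · 3 · 2 = 3.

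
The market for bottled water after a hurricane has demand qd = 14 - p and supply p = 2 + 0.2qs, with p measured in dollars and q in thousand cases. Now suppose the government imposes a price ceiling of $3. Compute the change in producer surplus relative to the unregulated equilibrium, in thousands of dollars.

Rearranging supply gives qs = 5p - 10. In a free market, 14 - p = 5p - 10 gives the equilibrium p* = 4, q* = 10.
Because the ceiling (3) lies below the market-clearing price, it is binding.
At p = 3: qd = 14 - 3 = 11 and qs = 5·3 - 10 = 5.
Producer surplus without the control is ½ · (4 - 2) · 10 = 10.
With the ceiling, producers sell 5 units at 3, so PS = ½ · (3 - 2) · 5 = 2.5.
Change in producer surplus = 2.5 - 10 = -7.5.

-7.5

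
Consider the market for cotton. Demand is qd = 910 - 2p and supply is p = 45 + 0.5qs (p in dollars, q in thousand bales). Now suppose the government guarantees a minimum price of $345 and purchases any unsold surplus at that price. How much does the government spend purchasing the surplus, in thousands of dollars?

Rearranging supply gives qs = 2p - 90. Setting quantity demanded equal to quantity supplied, 910 - 2p = 2p - 90, gives p* = 250 and q* = 410.
Because the floor (345) lies above the market-clearing price, it is binding.
At p = 345: qd = 910 - 2·345 = 220 and qs = 2·345 - 90 = 600.
Surplus = qs - qd = 380.
Government expenditure = surplus × support price = 380 × 345 = 131100.

131100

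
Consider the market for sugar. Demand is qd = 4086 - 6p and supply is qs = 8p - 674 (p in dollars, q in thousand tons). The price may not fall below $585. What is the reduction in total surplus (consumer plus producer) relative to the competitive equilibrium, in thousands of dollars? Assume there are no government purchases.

Equilibrium: 4086 - 6p = 8p - 674, so 4760 = 14p and p* = 340, q* = 2046.
Since 585 > 340, the floor is binding.
At p = 585: qd = 4086 - 6·585 = 576 and qs = 8·585 - 674 = 4006.
Quantity traded falls to 576. At q = 576 the demand price is (4086 - 576)/6 = 585 and the supply price is (674 + 576)/8 = 156.25.
Deadweight loss = ½ · (585 - 156.25) · (2046 - 576) = ½ · 428.75 · 1470 = 315131.25.

315131.25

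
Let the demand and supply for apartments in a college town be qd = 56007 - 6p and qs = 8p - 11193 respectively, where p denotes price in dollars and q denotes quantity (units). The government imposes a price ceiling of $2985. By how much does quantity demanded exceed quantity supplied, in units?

25410

In a free market, 56007 - 6p = 8p - 11193 gives the equilibrium p* = 4800, q* = 27207.
The ceiling of 2985 is below the equilibrium price 4800, so it binds.
At p = 2985: qd = 56007 - 6·2985 = 38097 and qs = 8·2985 - 11193 = 12687.
Shortage = qd - qs = 38097 - 12687 = 25410.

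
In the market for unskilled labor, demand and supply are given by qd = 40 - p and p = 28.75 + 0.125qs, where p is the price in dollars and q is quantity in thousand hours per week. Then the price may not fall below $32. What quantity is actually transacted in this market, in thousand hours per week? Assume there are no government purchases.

8

Rearranging supply gives qs = 8p - 230. Equilibrium: 40 - p = 8p - 230, so 270 = 9p and p* = 30, q* = 10.
Because the floor (32) lies above the market-clearing price, it is binding.
At p = 32: qd = 40 - 32 = 8 and qs = 8·32 - 230 = 26.
The quantity actually transacted is the short side, demand: 8.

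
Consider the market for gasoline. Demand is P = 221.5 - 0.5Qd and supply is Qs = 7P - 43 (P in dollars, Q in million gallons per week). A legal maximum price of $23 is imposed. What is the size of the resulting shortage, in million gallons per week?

Rearranging demand gives Qd = 443 - 2P. Setting quantity demanded equal to quantity supplied, 443 - 2P = 7P - 43, gives P* = 54 and Q* = 335.
The ceiling of 23 is below the equilibrium price 54, so it binds.
At P = 23: Qd = 443 - 2·23 = 397 and Qs = 7·23 - 43 = 118.
Shortage = Qd - Qs = 397 - 118 = 279.

279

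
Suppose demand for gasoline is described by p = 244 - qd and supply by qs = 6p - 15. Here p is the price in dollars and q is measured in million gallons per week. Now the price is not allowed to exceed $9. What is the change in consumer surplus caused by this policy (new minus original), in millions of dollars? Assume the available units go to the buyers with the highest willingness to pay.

-13020

Rearranging demand gives qd = 244 - p. Equilibrium: 244 - p = 6p - 15, so 259 = 7p and p* = 37, q* = 207.
Because the ceiling (9) lies below the market-clearing price, it is binding.
At p = 9: qd = 244 - 9 = 235 and qs = 6·9 - 15 = 39.
Consumer surplus without the control is ½ · (244 - 37) · 207 = 21424.5.
With the ceiling, 39 units are sold at 9 (assume they go to the highest-value buyers). The demand price at q = 39 is 205, so CS = ½ · [(244 - 9) + (205 - 9)] · 39 = 8404.5.
Change in consumer surplus = 8404.5 - 21424.5 = -13020.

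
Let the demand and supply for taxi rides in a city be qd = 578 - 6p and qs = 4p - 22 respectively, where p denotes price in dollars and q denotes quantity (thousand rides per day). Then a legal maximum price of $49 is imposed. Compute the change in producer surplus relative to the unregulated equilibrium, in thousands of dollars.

-2156

Without the control the market clears where 578 - 6p = 4p - 22, i.e. p* = 60 and q* = 218.
Since 49 < 60, the ceiling is binding.
At p = 49: qd = 578 - 6·49 = 284 and qs = 4·49 - 22 = 174.
Producer surplus without the control is ½ · (60 - 5.5) · 218 = 5940.5.
With the ceiling, producers sell 174 units at 49, so PS = ½ · (49 - 5.5) · 174 = 3784.5.
Change in producer surplus = 3784.5 - 5940.5 = -2156.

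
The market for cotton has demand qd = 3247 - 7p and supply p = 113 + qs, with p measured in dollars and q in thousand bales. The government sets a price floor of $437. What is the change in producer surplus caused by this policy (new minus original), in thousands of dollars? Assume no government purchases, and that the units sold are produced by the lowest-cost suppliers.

Rearranging supply gives qs = p - 113. In a free market, 3247 - 7p = p - 113 gives the equilibrium p* = 420, q* = 307.
The floor of 437 is above the equilibrium price 420, so it binds.
At p = 437: qd = 3247 - 7·437 = 188 and qs = 437 - 113 = 324.
Producer surplus without the control is ½ · (420 - 113) · 307 = 47124.5.
With the floor, 188 units are sold at 437. The supply price at q = 188 is 301, so PS = ½ · [(437 - 113) + (437 - 301)] · 188 = 43240.
Change in producer surplus = 43240 - 47124.5 = -3884.5.

-3884.5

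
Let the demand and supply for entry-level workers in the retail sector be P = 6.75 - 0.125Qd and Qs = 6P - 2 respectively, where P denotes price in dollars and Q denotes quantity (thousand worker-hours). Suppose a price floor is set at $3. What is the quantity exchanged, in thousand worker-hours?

22

Rearranging demand gives Qd = 54 - 8P. Setting quantity demanded equal to quantity supplied, 54 - 8P = 6P - 2, gives P* = 4 and Q* = 22.
Since 3 is below P* = 4, the floor does not bind and the free-market outcome prevails.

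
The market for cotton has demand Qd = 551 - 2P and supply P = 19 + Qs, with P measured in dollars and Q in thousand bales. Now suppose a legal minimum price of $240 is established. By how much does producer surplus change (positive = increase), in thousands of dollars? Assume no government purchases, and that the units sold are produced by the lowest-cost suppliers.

Rearranging supply gives Qs = P - 19. In a free market, 551 - 2P = P - 19 gives the equilibrium P* = 190, Q* = 171.
Since 240 > 190, the floor is binding.
At P = 240: Qd = 551 - 2·240 = 71 and Qs = 240 - 19 = 221.
Producer surplus without the control is ½ · (190 - 19) · 171 = 14620.5.
With the floor, 71 units are sold at 240. The supply price at Q = 71 is 90, so PS = ½ · [(240 - 19) + (240 - 90)] · 71 = 13170.5.
Change in producer surplus = 13170.5 - 14620.5 = -1450.

-1450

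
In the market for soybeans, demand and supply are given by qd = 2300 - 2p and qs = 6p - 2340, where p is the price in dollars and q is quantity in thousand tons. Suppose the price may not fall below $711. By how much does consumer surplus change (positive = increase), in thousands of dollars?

-132179

Without the control the market clears where 2300 - 2p = 6p - 2340, i.e. p* = 580 and q* = 1140.
Since 711 > 580, the floor is binding.
At p = 711: qd = 2300 - 2·711 = 878 and qs = 6·711 - 2340 = 1926.
Consumer surplus without the control is ½ · (1150 - 580) · 1140 = 324900.
With the floor, consumers buy 878 units at 711, so CS = ½ · (1150 - 711) · 878 = 192721.
Change in consumer surplus = 192721 - 324900 = -132179.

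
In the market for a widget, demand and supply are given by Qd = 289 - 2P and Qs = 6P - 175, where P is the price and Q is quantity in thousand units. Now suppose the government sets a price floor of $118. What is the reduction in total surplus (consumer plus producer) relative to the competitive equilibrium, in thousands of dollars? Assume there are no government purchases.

4800

Equilibrium: 289 - 2P = 6P - 175, so 464 = 8P and P* = 58, Q* = 173.
Because the floor (118) lies above the market-clearing price, it is binding.
At P = 118: Qd = 289 - 2·118 = 53 and Qs = 6·118 - 175 = 533.
Quantity traded falls to 53. At Q = 53 the demand price is (289 - 53)/2 = 118 and the supply price is (175 + 53)/6 = 38.
Deadweight loss = ½ · (118 - 38) · (173 - 53) = ½ · 80 · 120 = 4800.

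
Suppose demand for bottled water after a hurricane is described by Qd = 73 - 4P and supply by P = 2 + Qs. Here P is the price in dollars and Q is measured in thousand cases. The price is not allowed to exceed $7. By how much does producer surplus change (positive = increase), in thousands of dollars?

-72

Rearranging supply gives Qs = P - 2. Without the control the market clears where 73 - 4P = P - 2, i.e. P* = 15 and Q* = 13.
The ceiling of 7 is below the equilibrium price 15, so it binds.
At P = 7: Qd = 73 - 4·7 = 45 and Qs = 7 - 2 = 5.
Producer surplus without the control is ½ · (15 - 2) · 13 = 84.5.
With the ceiling, producers sell 5 units at 7, so PS = ½ · (7 - 2) · 5 = 12.5.
Change in producer surplus = 12.5 - 84.5 = -72.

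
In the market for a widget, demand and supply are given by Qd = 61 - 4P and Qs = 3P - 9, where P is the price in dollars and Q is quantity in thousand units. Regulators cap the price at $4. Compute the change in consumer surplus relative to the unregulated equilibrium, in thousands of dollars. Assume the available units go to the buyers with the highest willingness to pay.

-22.5

Equilibrium: 61 - 4P = 3P - 9, so 70 = 7P and P* = 10, Q* = 21.
Since 4 < 10, the ceiling is binding.
At P = 4: Qd = 61 - 4·4 = 45 and Qs = 3·4 - 9 = 3.
Consumer surplus without the control is ½ · (15.25 - 10) · 21 = 55.125.
With the ceiling, 3 units are sold at 4 (assume they go to the highest-value buyers). The demand price at Q = 3 is 14.5, so CS = ½ · [(15.25 - 4) + (14.5 - 4)] · 3 = 32.625.
Change in consumer surplus = 32.625 - 55.125 = -22.5.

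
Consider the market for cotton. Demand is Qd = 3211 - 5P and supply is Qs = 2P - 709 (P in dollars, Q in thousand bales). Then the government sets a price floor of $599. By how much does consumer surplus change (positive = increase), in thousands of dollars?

In a free market, 3211 - 5P = 2P - 709 gives the equilibrium P* = 560, Q* = 411.
Because the floor (599) lies above the market-clearing price, it is binding.
At P = 599: Qd = 3211 - 5·599 = 216 and Qs = 2·599 - 709 = 489.
Consumer surplus without the control is ½ · (642.2 - 560) · 411 = 16892.1.
With the floor, consumers buy 216 units at 599, so CS = ½ · (642.2 - 599) · 216 = 4665.6.
Change in consumer surplus = 4665.6 - 16892.1 = -12226.5.

-12226.5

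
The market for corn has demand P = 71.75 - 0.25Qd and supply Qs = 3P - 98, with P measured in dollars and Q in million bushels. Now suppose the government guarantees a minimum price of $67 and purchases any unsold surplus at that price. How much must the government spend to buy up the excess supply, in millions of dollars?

5628

Rearranging demand gives Qd = 287 - 4P. In a free market, 287 - 4P = 3P - 98 gives the equilibrium P* = 55, Q* = 67.
Because the floor (67) lies above the market-clearing price, it is binding.
At P = 67: Qd = 287 - 4·67 = 19 and Qs = 3·67 - 98 = 103.
Surplus = Qs - Qd = 84.
Government expenditure = surplus × support price = 84 × 67 = 5628.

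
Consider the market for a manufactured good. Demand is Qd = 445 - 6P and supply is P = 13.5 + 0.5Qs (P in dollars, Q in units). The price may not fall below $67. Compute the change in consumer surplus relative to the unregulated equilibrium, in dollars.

-536

Rearranging supply gives Qs = 2P - 27. Without the control the market clears where 445 - 6P = 2P - 27, i.e. P* = 59 and Q* = 91.
Because the floor (67) lies above the market-clearing price, it is binding.
At P = 67: Qd = 445 - 6·67 = 43 and Qs = 2·67 - 27 = 107.
Consumer surplus without the control is ½ · (445/6 - 59) · 91 = 8281/12.
With the floor, consumers buy 43 units at 67, so CS = ½ · (445/6 - 67) · 43 = 1849/12.
Change in consumer surplus = 1849/12 - 8281/12 = -536.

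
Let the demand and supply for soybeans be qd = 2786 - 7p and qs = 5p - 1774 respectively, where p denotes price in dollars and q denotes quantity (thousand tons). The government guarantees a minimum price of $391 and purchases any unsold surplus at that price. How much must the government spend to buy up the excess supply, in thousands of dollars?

51612

Equilibrium: 2786 - 7p = 5p - 1774, so 4560 = 12p and p* = 380, q* = 126.
Because the floor (391) lies above the market-clearing price, it is binding.
At p = 391: qd = 2786 - 7·391 = 49 and qs = 5·391 - 1774 = 181.
Surplus = qs - qd = 132.
Government expenditure = surplus × support price = 132 × 391 = 51612.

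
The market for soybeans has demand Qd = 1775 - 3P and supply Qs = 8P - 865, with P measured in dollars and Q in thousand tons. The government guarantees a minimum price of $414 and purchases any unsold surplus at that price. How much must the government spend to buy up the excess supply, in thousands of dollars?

792396

Equilibrium: 1775 - 3P = 8P - 865, so 2640 = 11P and P* = 240, Q* = 1055.
Because the floor (414) lies above the market-clearing price, it is binding.
At P = 414: Qd = 1775 - 3·414 = 533 and Qs = 8·414 - 865 = 2447.
Surplus = Qs - Qd = 1914.
Government expenditure = surplus × support price = 1914 × 414 = 792396.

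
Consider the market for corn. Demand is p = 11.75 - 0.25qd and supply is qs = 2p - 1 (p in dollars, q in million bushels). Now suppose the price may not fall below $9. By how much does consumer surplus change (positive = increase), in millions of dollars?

-13

Rearranging demand gives qd = 47 - 4p. In a free market, 47 - 4p = 2p - 1 gives the equilibrium p* = 8, q* = 15.
Because the floor (9) lies above the market-clearing price, it is binding.
At p = 9: qd = 47 - 4·9 = 11 and qs = 2·9 - 1 = 17.
Consumer surplus without the control is ½ · (11.75 - 8) · 15 = 28.125.
With the floor, consumers buy 11 units at 9, so CS = ½ · (11.75 - 9) · 11 = 15.125.
Change in consumer surplus = 15.125 - 28.125 = -13.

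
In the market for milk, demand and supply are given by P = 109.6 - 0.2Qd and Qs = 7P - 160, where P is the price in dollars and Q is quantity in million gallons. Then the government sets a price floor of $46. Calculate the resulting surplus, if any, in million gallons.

0

Rearranging demand gives Qd = 548 - 5P. Setting quantity demanded equal to quantity supplied, 548 - 5P = 7P - 160, gives P* = 59 and Q* = 253.
Since 46 is below P* = 59, the floor does not bind and the free-market outcome prevails.
Since the control does not bind, there is no surplus.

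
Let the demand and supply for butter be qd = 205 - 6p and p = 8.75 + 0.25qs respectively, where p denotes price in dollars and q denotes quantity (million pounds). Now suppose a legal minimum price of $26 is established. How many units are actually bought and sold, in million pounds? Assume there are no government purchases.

Rearranging supply gives qs = 4p - 35. Equilibrium: 205 - 6p = 4p - 35, so 240 = 10p and p* = 24, q* = 61.
Since 26 > 24, the floor is binding.
At p = 26: qd = 205 - 6·26 = 49 and qs = 4·26 - 35 = 69.
The quantity actually transacted is the short side, demand: 49.

49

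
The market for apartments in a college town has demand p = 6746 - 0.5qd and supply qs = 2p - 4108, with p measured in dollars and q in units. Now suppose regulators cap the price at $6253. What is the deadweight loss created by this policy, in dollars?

0

Rearranging demand gives qd = 13492 - 2p. Equilibrium: 13492 - 2p = 2p - 4108, so 17600 = 4p and p* = 4400, q* = 4692.
Since 6253 is above p* = 4400, the ceiling does not bind and the free-market outcome prevails.
Since the control does not bind, no trades are prevented and deadweight loss is zero.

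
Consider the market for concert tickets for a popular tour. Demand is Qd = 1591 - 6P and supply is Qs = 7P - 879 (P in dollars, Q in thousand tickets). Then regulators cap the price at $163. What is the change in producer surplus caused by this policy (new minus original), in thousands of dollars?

-9625.5

In a free market, 1591 - 6P = 7P - 879 gives the equilibrium P* = 190, Q* = 451.
The ceiling of 163 is below the equilibrium price 190, so it binds.
At P = 163: Qd = 1591 - 6·163 = 613 and Qs = 7·163 - 879 = 262.
Producer surplus without the control is ½ · (190 - 879/7) · 451 = 203401/14.
With the ceiling, producers sell 262 units at 163, so PS = ½ · (163 - 879/7) · 262 = 34322/7.
Change in producer surplus = 34322/7 - 203401/14 = -9625.5.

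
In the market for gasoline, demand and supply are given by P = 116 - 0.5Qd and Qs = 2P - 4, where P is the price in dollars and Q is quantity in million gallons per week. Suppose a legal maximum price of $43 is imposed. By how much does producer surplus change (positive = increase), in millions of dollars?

-1568

Rearranging demand gives Qd = 232 - 2P. In a free market, 232 - 2P = 2P - 4 gives the equilibrium P* = 59, Q* = 114.
The ceiling of 43 is below the equilibrium price 59, so it binds.
At P = 43: Qd = 232 - 2·43 = 146 and Qs = 2·43 - 4 = 82.
Producer surplus without the control is ½ · (59 - 2) · 114 = 3249.
With the ceiling, producers sell 82 units at 43, so PS = ½ · (43 - 2) · 82 = 1681.
Change in producer surplus = 1681 - 3249 = -1568.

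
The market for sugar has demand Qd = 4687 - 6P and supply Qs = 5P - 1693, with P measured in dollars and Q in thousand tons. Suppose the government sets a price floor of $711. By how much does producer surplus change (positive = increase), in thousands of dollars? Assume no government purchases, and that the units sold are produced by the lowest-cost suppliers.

In a free market, 4687 - 6P = 5P - 1693 gives the equilibrium P* = 580, Q* = 1207.
Because the floor (711) lies above the market-clearing price, it is binding.
At P = 711: Qd = 4687 - 6·711 = 421 and Qs = 5·711 - 1693 = 1862.
Producer surplus without the control is ½ · (580 - 338.6) · 1207 = 145684.9.
With the floor, 421 units are sold at 711. The supply price at Q = 421 is 422.8, so PS = ½ · [(711 - 338.6) + (711 - 422.8)] · 421 = 139056.3.
Change in producer surplus = 139056.3 - 145684.9 = -6628.6.

-6628.6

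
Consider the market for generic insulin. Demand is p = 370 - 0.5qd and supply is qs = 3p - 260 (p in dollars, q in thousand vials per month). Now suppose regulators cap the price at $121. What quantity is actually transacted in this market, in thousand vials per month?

Rearranging demand gives qd = 740 - 2p. In a free market, 740 - 2p = 3p - 260 gives the equilibrium p* = 200, q* = 340.
Because the ceiling (121) lies below the market-clearing price, it is binding.
At p = 121: qd = 740 - 2·121 = 498 and qs = 3·121 - 260 = 103.
The quantity actually transacted is the short side, supply: 103.

103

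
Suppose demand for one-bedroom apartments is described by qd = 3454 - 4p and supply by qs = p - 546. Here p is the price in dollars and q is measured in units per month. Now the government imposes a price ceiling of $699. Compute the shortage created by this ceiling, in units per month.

Equilibrium: 3454 - 4p = p - 546, so 4000 = 5p and p* = 800, q* = 254.
Because the ceiling (699) lies below the market-clearing price, it is binding.
At p = 699: qd = 3454 - 4·699 = 658 and qs = 699 - 546 = 153.
Shortage = qd - qs = 658 - 153 = 505.

505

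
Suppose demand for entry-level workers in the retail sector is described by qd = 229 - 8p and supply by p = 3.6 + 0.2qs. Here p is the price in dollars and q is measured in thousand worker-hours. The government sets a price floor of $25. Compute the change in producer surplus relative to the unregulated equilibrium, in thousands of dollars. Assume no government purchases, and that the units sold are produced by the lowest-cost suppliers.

Rearranging supply gives qs = 5p - 18. In a free market, 229 - 8p = 5p - 18 gives the equilibrium p* = 19, q* = 77.
Since 25 > 19, the floor is binding.
At p = 25: qd = 229 - 8·25 = 29 and qs = 5·25 - 18 = 107.
Producer surplus without the control is ½ · (19 - 3.6) · 77 = 592.9.
With the floor, 29 units are sold at 25. The supply price at q = 29 is 9.4, so PS = ½ · [(25 - 3.6) + (25 - 9.4)] · 29 = 536.5.
Change in producer surplus = 536.5 - 592.9 = -56.4.

-56.4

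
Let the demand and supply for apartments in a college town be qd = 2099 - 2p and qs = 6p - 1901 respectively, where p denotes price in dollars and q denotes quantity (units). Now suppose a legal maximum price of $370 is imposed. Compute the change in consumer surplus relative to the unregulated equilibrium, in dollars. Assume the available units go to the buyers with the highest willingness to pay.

Setting quantity demanded equal to quantity supplied, 2099 - 2p = 6p - 1901, gives p* = 500 and q* = 1099.
Because the ceiling (370) lies below the market-clearing price, it is binding.
At p = 370: qd = 2099 - 2·370 = 1359 and qs = 6·370 - 1901 = 319.
Consumer surplus without the control is ½ · (1049.5 - 500) · 1099 = 301950.25.
With the ceiling, 319 units are sold at 370 (assume they go to the highest-value buyers). The demand price at q = 319 is 890, so CS = ½ · [(1049.5 - 370) + (890 - 370)] · 319 = 191320.25.
Change in consumer surplus = 191320.25 - 301950.25 = -110630.

-110630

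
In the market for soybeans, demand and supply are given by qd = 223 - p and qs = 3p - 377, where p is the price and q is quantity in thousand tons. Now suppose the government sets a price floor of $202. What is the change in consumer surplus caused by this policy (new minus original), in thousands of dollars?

-2444

Setting quantity demanded equal to quantity supplied, 223 - p = 3p - 377, gives p* = 150 and q* = 73.
Since 202 > 150, the floor is binding.
At p = 202: qd = 223 - 202 = 21 and qs = 3·202 - 377 = 229.
Consumer surplus without the control is ½ · (223 - 150) · 73 = 2664.5.
With the floor, consumers buy 21 units at 202, so CS = ½ · (223 - 202) · 21 = 220.5.
Change in consumer surplus = 220.5 - 2664.5 = -2444.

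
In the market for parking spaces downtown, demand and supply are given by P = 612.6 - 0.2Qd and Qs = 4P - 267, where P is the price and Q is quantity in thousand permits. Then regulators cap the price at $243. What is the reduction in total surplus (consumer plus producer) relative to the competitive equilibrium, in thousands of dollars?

Rearranging demand gives Qd = 3063 - 5P. Setting quantity demanded equal to quantity supplied, 3063 - 5P = 4P - 267, gives P* = 370 and Q* = 1213.
The ceiling of 243 is below the equilibrium price 370, so it binds.
At P = 243: Qd = 3063 - 5·243 = 1848 and Qs = 4·243 - 267 = 705.
Quantity traded falls to 705. At Q = 705 the demand price is (3063 - 705)/5 = 471.6 and the supply price is (267 + 705)/4 = 243.
Deadweight loss = ½ · (471.6 - 243) · (1213 - 705) = ½ · 228.6 · 508 = 58064.4.

58064.4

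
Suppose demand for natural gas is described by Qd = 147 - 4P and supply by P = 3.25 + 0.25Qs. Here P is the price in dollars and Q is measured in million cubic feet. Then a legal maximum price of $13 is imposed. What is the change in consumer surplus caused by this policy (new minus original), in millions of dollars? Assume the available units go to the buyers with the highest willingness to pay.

Rearranging supply gives Qs = 4P - 13. Setting quantity demanded equal to quantity supplied, 147 - 4P = 4P - 13, gives P* = 20 and Q* = 67.
Since 13 < 20, the ceiling is binding.
At P = 13: Qd = 147 - 4·13 = 95 and Qs = 4·13 - 13 = 39.
Consumer surplus without the control is ½ · (36.75 - 20) · 67 = 561.125.
With the ceiling, 39 units are sold at 13 (assume they go to the highest-value buyers). The demand price at Q = 39 is 27, so CS = ½ · [(36.75 - 13) + (27 - 13)] · 39 = 736.125.
Change in consumer surplus = 736.125 - 561.125 = 175.

175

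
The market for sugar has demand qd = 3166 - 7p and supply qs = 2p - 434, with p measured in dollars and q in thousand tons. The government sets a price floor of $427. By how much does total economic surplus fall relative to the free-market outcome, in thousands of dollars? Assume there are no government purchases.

11481.75

Equilibrium: 3166 - 7p = 2p - 434, so 3600 = 9p and p* = 400, q* = 366.
Because the floor (427) lies above the market-clearing price, it is binding.
At p = 427: qd = 3166 - 7·427 = 177 and qs = 2·427 - 434 = 420.
Quantity traded falls to 177. At q = 177 the demand price is (3166 - 177)/7 = 427 and the supply price is (434 + 177)/2 = 305.5.
Deadweight loss = ½ · (427 - 305.5) · (366 - 177) = ½ · 121.5 · 189 = 11481.75.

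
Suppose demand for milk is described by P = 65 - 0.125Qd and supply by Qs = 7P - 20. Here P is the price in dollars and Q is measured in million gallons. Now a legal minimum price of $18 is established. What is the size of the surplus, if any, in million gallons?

0

Rearranging demand gives Qd = 520 - 8P. Without the control the market clears where 520 - 8P = 7P - 20, i.e. P* = 36 and Q* = 232.
Since 18 is below P* = 36, the floor does not bind and the free-market outcome prevails.
Since the control does not bind, there is no surplus.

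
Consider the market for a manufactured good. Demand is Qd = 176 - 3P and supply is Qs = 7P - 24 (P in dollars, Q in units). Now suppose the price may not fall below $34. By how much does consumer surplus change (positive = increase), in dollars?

Setting quantity demanded equal to quantity supplied, 176 - 3P = 7P - 24, gives P* = 20 and Q* = 116.
Since 34 > 20, the floor is binding.
At P = 34: Qd = 176 - 3·34 = 74 and Qs = 7·34 - 24 = 214.
Consumer surplus without the control is ½ · (176/3 - 20) · 116 = 6728/3.
With the floor, consumers buy 74 units at 34, so CS = ½ · (176/3 - 34) · 74 = 2738/3.
Change in consumer surplus = 2738/3 - 6728/3 = -1330.

-1330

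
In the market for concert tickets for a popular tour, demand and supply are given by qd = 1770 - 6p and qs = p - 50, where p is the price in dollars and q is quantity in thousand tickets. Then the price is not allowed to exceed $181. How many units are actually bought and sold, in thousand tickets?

Setting quantity demanded equal to quantity supplied, 1770 - 6p = p - 50, gives p* = 260 and q* = 210.
Since 181 < 260, the ceiling is binding.
At p = 181: qd = 1770 - 6·181 = 684 and qs = 181 - 50 = 131.
The quantity actually transacted is the short side, supply: 131.

131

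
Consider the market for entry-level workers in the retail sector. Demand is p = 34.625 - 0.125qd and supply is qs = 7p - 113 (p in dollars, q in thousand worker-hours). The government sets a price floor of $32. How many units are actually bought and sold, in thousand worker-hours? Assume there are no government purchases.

Rearranging demand gives qd = 277 - 8p. Without the control the market clears where 277 - 8p = 7p - 113, i.e. p* = 26 and q* = 69.
Because the floor (32) lies above the market-clearing price, it is binding.
At p = 32: qd = 277 - 8·32 = 21 and qs = 7·32 - 113 = 111.
The quantity actually transacted is the short side, demand: 21.

21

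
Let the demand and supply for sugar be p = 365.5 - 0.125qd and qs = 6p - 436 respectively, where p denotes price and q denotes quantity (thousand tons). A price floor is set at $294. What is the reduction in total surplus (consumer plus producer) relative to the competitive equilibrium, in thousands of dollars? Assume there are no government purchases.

Rearranging demand gives qd = 2924 - 8p. Setting quantity demanded equal to quantity supplied, 2924 - 8p = 6p - 436, gives p* = 240 and q* = 1004.
Since 294 > 240, the floor is binding.
At p = 294: qd = 2924 - 8·294 = 572 and qs = 6·294 - 436 = 1328.
Quantity traded falls to 572. At q = 572 the demand price is (2924 - 572)/8 = 294 and the supply price is (436 + 572)/6 = 168.
Deadweight loss = ½ · (294 - 168) · (1004 - 572) = ½ · 126 · 432 = 27216.

27216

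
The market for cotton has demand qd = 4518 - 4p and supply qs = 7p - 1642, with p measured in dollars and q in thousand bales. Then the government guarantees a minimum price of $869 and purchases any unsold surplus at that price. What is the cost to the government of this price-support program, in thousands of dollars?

2953731

In a free market, 4518 - 4p = 7p - 1642 gives the equilibrium p* = 560, q* = 2278.
The floor of 869 is above the equilibrium price 560, so it binds.
At p = 869: qd = 4518 - 4·869 = 1042 and qs = 7·869 - 1642 = 4441.
Surplus = qs - qd = 3399.
Government expenditure = surplus × support price = 3399 × 869 = 2953731.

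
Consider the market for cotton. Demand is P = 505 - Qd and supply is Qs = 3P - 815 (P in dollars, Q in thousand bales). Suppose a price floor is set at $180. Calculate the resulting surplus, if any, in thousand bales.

0

Rearranging demand gives Qd = 505 - P. Setting quantity demanded equal to quantity supplied, 505 - P = 3P - 815, gives P* = 330 and Q* = 175.
Since 180 is below P* = 330, the floor does not bind and the free-market outcome prevails.
Since the control does not bind, there is no surplus.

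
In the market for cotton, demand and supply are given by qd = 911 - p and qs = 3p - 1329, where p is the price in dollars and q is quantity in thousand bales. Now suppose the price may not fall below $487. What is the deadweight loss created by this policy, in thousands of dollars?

0

Equilibrium: 911 - p = 3p - 1329, so 2240 = 4p and p* = 560, q* = 351.
The floor of 487 is below the equilibrium price 560, so it is not binding; the market clears at p* = 560, q* = 351.
Since the control does not bind, no trades are prevented and deadweight loss is zero.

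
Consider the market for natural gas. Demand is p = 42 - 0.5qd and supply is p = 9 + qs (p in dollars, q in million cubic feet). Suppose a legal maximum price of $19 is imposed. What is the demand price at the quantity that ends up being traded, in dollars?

37

Rearranging demand gives qd = 84 - 2p; rearranging supply gives qs = p - 9. In a free market, 84 - 2p = p - 9 gives the equilibrium p* = 31, q* = 22.
Because the ceiling (19) lies below the market-clearing price, it is binding.
At p = 19: qd = 84 - 2·19 = 46 and qs = 19 - 9 = 10.
Only 10 units reach the market. On the demand curve, the marginal buyer's willingness to pay at q = 10 is (84 - 10)/2 = 37.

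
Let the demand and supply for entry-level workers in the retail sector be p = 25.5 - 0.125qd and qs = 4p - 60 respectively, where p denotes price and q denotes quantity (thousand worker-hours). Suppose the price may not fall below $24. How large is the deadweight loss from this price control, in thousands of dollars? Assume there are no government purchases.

Rearranging demand gives qd = 204 - 8p. Setting quantity demanded equal to quantity supplied, 204 - 8p = 4p - 60, gives p* = 22 and q* = 28.
Because the floor (24) lies above the market-clearing price, it is binding.
At p = 24: qd = 204 - 8·24 = 12 and qs = 4·24 - 60 = 36.
Quantity traded falls to 12. At q = 12 the demand price is (204 - 12)/8 = 24 and the supply price is (60 + 12)/4 = 18.
Deadweight loss = ½ · (24 - 18) · (28 - 12) = ½ · 6 · 16 = 48.

48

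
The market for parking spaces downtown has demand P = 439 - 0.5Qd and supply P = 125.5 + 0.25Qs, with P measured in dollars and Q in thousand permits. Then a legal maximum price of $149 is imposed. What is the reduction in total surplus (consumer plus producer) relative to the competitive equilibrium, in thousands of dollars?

39366

Rearranging demand gives Qd = 878 - 2P; rearranging supply gives Qs = 4P - 502. Equilibrium: 878 - 2P = 4P - 502, so 1380 = 6P and P* = 230, Q* = 418.
Since 149 < 230, the ceiling is binding.
At P = 149: Qd = 878 - 2·149 = 580 and Qs = 4·149 - 502 = 94.
Quantity traded falls to 94. At Q = 94 the demand price is (878 - 94)/2 = 392 and the supply price is (502 + 94)/4 = 149.
Deadweight loss = ½ · (392 - 149) · (418 - 94) = ½ · 243 · 324 = 39366.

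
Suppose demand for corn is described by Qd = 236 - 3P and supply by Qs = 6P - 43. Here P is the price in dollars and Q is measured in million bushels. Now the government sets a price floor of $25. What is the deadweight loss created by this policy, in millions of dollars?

0

Setting quantity demanded equal to quantity supplied, 236 - 3P = 6P - 43, gives P* = 31 and Q* = 143.
Since 25 is below P* = 31, the floor does not bind and the free-market outcome prevails.
Since the control does not bind, no trades are prevented and deadweight loss is zero.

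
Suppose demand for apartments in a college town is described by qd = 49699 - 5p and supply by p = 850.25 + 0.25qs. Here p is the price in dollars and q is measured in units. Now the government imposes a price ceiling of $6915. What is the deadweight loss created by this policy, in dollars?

Rearranging supply gives qs = 4p - 3401. In a free market, 49699 - 5p = 4p - 3401 gives the equilibrium p* = 5900, q* = 20199.
The ceiling of 6915 is above the equilibrium price 5900, so it is not binding; the market clears at p* = 5900, q* = 20199.
Since the control does not bind, no trades are prevented and deadweight loss is zero.

0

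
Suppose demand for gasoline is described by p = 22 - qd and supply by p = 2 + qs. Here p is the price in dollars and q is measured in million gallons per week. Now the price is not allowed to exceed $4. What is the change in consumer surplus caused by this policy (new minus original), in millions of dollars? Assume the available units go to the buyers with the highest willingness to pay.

-16

Rearranging demand gives qd = 22 - p; rearranging supply gives qs = p - 2. Equilibrium: 22 - p = p - 2, so 24 = 2p and p* = 12, q* = 10.
Because the ceiling (4) lies below the market-clearing price, it is binding.
At p = 4: qd = 22 - 4 = 18 and qs = 4 - 2 = 2.
Consumer surplus without the control is ½ · (22 - 12) · 10 = 50.
With the ceiling, 2 units are sold at 4 (assume they go to the highest-value buyers). The demand price at q = 2 is 20, so CS = ½ · [(22 - 4) + (20 - 4)] · 2 = 34.
Change in consumer surplus = 34 - 50 = -16.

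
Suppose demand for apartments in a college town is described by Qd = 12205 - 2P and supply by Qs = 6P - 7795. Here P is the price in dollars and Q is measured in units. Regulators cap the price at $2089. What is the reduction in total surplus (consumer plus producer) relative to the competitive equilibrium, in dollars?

Equilibrium: 12205 - 2P = 6P - 7795, so 20000 = 8P and P* = 2500, Q* = 7205.
The ceiling of 2089 is below the equilibrium price 2500, so it binds.
At P = 2089: Qd = 12205 - 2·2089 = 8027 and Qs = 6·2089 - 7795 = 4739.
Quantity traded falls to 4739. At Q = 4739 the demand price is (12205 - 4739)/2 = 3733 and the supply price is (7795 + 4739)/6 = 2089.
Deadweight loss = ½ · (3733 - 2089) · (7205 - 4739) = ½ · 1644 · 2466 = 2027052.

2027052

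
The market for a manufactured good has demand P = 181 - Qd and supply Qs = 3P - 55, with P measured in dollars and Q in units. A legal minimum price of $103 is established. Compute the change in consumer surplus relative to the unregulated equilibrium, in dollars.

-4400

Rearranging demand gives Qd = 181 - P. In a free market, 181 - P = 3P - 55 gives the equilibrium P* = 59, Q* = 122.
Since 103 > 59, the floor is binding.
At P = 103: Qd = 181 - 103 = 78 and Qs = 3·103 - 55 = 254.
Consumer surplus without the control is ½ · (181 - 59) · 122 = 7442.
With the floor, consumers buy 78 units at 103, so CS = ½ · (181 - 103) · 78 = 3042.
Change in consumer surplus = 3042 - 7442 = -4400.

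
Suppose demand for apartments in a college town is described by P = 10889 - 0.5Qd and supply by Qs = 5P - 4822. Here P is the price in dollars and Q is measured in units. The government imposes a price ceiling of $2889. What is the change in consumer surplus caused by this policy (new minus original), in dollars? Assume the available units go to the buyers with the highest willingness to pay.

3579546.75

Rearranging demand gives Qd = 21778 - 2P. Equilibrium: 21778 - 2P = 5P - 4822, so 26600 = 7P and P* = 3800, Q* = 14178.
The ceiling of 2889 is below the equilibrium price 3800, so it binds.
At P = 2889: Qd = 21778 - 2·2889 = 16000 and Qs = 5·2889 - 4822 = 9623.
Consumer surplus without the control is ½ · (10889 - 3800) · 14178 = 50253921.
With the ceiling, 9623 units are sold at 2889 (assume they go to the highest-value buyers). The demand price at Q = 9623 is 6077.5, so CS = ½ · [(10889 - 2889) + (6077.5 - 2889)] · 9623 = 53833467.75.
Change in consumer surplus = 53833467.75 - 50253921 = 3579546.75.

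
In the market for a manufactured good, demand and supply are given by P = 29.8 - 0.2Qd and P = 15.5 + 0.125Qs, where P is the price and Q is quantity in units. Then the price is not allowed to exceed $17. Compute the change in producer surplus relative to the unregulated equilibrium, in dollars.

-112

Rearranging demand gives Qd = 149 - 5P; rearranging supply gives Qs = 8P - 124. In a free market, 149 - 5P = 8P - 124 gives the equilibrium P* = 21, Q* = 44.
The ceiling of 17 is below the equilibrium price 21, so it binds.
At P = 17: Qd = 149 - 5·17 = 64 and Qs = 8·17 - 124 = 12.
Producer surplus without the control is ½ · (21 - 15.5) · 44 = 121.
With the ceiling, producers sell 12 units at 17, so PS = ½ · (17 - 15.5) · 12 = 9.
Change in producer surplus = 9 - 121 = -112.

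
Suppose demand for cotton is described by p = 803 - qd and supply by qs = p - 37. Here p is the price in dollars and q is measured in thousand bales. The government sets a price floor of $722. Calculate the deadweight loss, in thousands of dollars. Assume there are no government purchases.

91204

Rearranging demand gives qd = 803 - p. Equilibrium: 803 - p = p - 37, so 840 = 2p and p* = 420, q* = 383.
Because the floor (722) lies above the market-clearing price, it is binding.
At p = 722: qd = 803 - 722 = 81 and qs = 722 - 37 = 685.
Quantity traded falls to 81. At q = 81 the demand price is 803 - 81 = 722 and the supply price is 37 + 81 = 118.
Deadweight loss = ½ · (722 - 118) · (383 - 81) = ½ · 604 · 302 = 91204.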